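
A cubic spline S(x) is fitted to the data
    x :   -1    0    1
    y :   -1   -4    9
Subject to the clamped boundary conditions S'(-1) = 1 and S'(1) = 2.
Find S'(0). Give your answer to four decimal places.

6.7500

Write m_i for S''(x_i). With h_i = 1, 1 and divided differences Δ_i = -3, 13, the continuity of S' gives the tridiagonal system
  1·m_0 + 4·m_1 + 1·m_2 = 6(Δ_1 - Δ_0) = 96
Clamped end conditions give two more equations: 2h_0·m_0 + h_0·m_1 = 6(Δ_0 - S'(-1)) = -24 and h_1·m_1 + 2h_1·m_2 = 6(S'(1) - Δ_1) = -66.
Solving the tridiagonal system: m_0 = -71/2, m_1 = 47, m_2 = -113/2.
On [0, 1], S'(x) = b_1 + 2c_1·x + 3d_1·x² with b_1 = Δ_1 - h_1(2m_1 + m_2)/6 = 27/4, c_1 = m_1/2 = 47/2, d_1 = (m_2 - m_1)/(6h_1) = -69/4. So S'(0) = 27/4.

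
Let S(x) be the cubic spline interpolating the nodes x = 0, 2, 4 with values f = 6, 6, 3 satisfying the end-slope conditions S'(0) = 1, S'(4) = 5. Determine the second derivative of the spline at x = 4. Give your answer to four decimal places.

Put σ_i = S'' at the i-th knot. Here h = (2, 2) and Δ = (0, -3/2), so the interior equations h_(i-1)·σ_(i-1) + 2(h_(i-1)+h_i)·σ_i + h_i·σ_(i+1) = 6(Δ_i − Δ_(i-1)) read
  2·σ_0 + 8·σ_1 + 2·σ_2 = 6(Δ_1 - Δ_0) = -9
Clamped end conditions give two more equations: 2h_0·σ_0 + h_0·σ_1 = 6(Δ_0 - S'(0)) = -6 and h_1·σ_1 + 2h_1·σ_2 = 6(S'(4) - Δ_1) = 39.
Forward elimination and back-substitution give σ_0 = 5/8, σ_1 = -17/4, σ_2 = 95/8.

11.8750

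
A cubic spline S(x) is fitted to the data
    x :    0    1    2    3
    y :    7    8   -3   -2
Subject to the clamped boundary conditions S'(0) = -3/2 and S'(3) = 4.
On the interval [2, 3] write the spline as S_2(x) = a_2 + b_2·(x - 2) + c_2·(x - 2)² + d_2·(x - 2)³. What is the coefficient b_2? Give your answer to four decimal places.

-7.1667

Write M_i for S''(x_i). With h_i = 1, 1, 1 and divided differences Δ_i = 1, -11, 1, the continuity of S' gives the tridiagonal system
  1·M_0 + 4·M_1 + 1·M_2 = 6(Δ_1 - Δ_0) = -72
  1·M_1 + 4·M_2 + 1·M_3 = 6(Δ_2 - Δ_1) = 72
Clamped end conditions give two more equations: 2h_0·M_0 + h_0·M_1 = 6(Δ_0 - S'(0)) = 15 and h_2·M_2 + 2h_2·M_3 = 6(S'(3) - Δ_2) = 18.
Hence M_0 = 68/3, M_1 = -91/3, M_2 = 80/3, M_3 = -13/3.
On [2, 3], with S_2(x) = a_2 + b_2·(x - 2) + c_2·(x - 2)² + d_2·(x - 2)³: c_2 = M_2/2 = 40/3, d_2 = (M_3 - M_2)/(6h_2) = -31/6, b_2 = Δ_2 - h_2(2M_2 + M_3)/6 = -43/6.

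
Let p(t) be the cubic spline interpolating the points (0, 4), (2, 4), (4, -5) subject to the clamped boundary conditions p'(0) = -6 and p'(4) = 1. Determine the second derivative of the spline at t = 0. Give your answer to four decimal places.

Let m_i = p''(x_i). Step sizes h_i = 2, 2; slopes of the chords Δ_i = (y_(i+1) - y_i)/h_i = 0, -9/2.
  2·m_0 + 8·m_1 + 2·m_2 = 6(Δ_1 - Δ_0) = -27
Clamped end conditions give two more equations: 2h_0·m_0 + h_0·m_1 = 6(Δ_0 - p'(0)) = 36 and h_1·m_1 + 2h_1·m_2 = 6(p'(4) - Δ_1) = 33.
Forward elimination and back-substitution give m_0 = 113/8, m_1 = -41/4, m_2 = 107/8.

14.1250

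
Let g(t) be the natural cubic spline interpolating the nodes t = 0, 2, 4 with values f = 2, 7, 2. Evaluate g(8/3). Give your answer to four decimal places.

6.2593

Put m_i = g'' at the i-th knot. Here h = (2, 2) and Δ = (5/2, -5/2), so the interior equations h_(i-1)·m_(i-1) + 2(h_(i-1)+h_i)·m_i + h_i·m_(i+1) = 6(Δ_i − Δ_(i-1)) read
  2·m_0 + 8·m_1 + 2·m_2 = 6(Δ_1 - Δ_0) = -30
Natural end conditions: m_0 = m_2 = 0.
Hence m_0 = 0, m_1 = -15/4, m_2 = 0.
On [2, 4], g(t) = 7 + 0·(t - 2) - 15/8·(t - 2)² + 5/16·(t - 2)³.
With (t - 2) = 2/3: g(8/3) = 169/27.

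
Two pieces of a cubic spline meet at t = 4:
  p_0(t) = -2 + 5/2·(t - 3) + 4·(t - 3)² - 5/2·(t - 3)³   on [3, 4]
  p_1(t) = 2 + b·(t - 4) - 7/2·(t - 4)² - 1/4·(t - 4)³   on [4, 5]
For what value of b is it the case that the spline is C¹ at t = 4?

p_0'(t) = 5/2 + 8·(t - 3) - 15/2·(t - 3)², so p_0'(4) = 3. On the right, p_1'(4) = b, so b = 3.

3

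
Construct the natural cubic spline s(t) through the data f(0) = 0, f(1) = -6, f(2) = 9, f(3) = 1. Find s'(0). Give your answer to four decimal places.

Put M_i = s'' at the i-th knot. Here h = (1, 1, 1) and Δ = (-6, 15, -8), so the interior equations h_(i-1)·M_(i-1) + 2(h_(i-1)+h_i)·M_i + h_i·M_(i+1) = 6(Δ_i − Δ_(i-1)) read
  1·M_0 + 4·M_1 + 1·M_2 = 6(Δ_1 - Δ_0) = 126
  1·M_1 + 4·M_2 + 1·M_3 = 6(Δ_2 - Δ_1) = -138
Natural end conditions: M_0 = M_3 = 0.
Forward elimination and back-substitution give M_0 = 0, M_1 = 214/5, M_2 = -226/5, M_3 = 0.
On [0, 1], s'(t) = b_0 + 2c_0·t + 3d_0·t² with b_0 = Δ_0 - h_0(2M_0 + M_1)/6 = -197/15, c_0 = M_0/2 = 0, d_0 = (M_1 - M_0)/(6h_0) = 107/15. So s'(0) = -197/15.

-13.1333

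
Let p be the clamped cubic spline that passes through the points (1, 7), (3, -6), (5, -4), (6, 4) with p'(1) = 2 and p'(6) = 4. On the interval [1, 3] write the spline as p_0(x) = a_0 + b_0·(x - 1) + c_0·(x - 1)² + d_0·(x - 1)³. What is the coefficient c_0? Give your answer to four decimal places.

Put σ_i = p'' at the i-th knot. Here h = (2, 2, 1) and Δ = (-13/2, 1, 8), so the interior equations h_(i-1)·σ_(i-1) + 2(h_(i-1)+h_i)·σ_i + h_i·σ_(i+1) = 6(Δ_i − Δ_(i-1)) read
  2·σ_0 + 8·σ_1 + 2·σ_2 = 6(Δ_1 - Δ_0) = 45
  2·σ_1 + 6·σ_2 + 1·σ_3 = 6(Δ_2 - Δ_1) = 42
Clamped end conditions give two more equations: 2h_0·σ_0 + h_0·σ_1 = 6(Δ_0 - p'(1)) = -51 and h_2·σ_2 + 2h_2·σ_3 = 6(p'(6) - Δ_2) = -24.
Solving: σ_0 = -773/46, σ_1 = 373/46, σ_2 = 158/23, σ_3 = -355/23.
On [1, 3], with p_0(x) = a_0 + b_0·(x - 1) + c_0·(x - 1)² + d_0·(x - 1)³: c_0 = σ_0/2 = -773/92, d_0 = (σ_1 - σ_0)/(6h_0) = 191/92, b_0 = Δ_0 - h_0(2σ_0 + σ_1)/6 = 2.

-8.4022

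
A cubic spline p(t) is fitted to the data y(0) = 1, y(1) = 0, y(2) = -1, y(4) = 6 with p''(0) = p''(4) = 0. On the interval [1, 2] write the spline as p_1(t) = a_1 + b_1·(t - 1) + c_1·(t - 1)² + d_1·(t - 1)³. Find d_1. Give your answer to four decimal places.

Write m_i for p''(x_i). With h_i = 1, 1, 2 and divided differences Δ_i = -1, -1, 7/2, the continuity of p' gives the tridiagonal system
  1·m_0 + 4·m_1 + 1·m_2 = 6(Δ_1 - Δ_0) = 0
  1·m_1 + 6·m_2 + 2·m_3 = 6(Δ_2 - Δ_1) = 27
Natural end conditions: m_0 = m_3 = 0.
Solving the tridiagonal system: m_0 = 0, m_1 = -27/23, m_2 = 108/23, m_3 = 0.
On [1, 2], with p_1(t) = a_1 + b_1·(t - 1) + c_1·(t - 1)² + d_1·(t - 1)³: c_1 = m_1/2 = -27/46, d_1 = (m_2 - m_1)/(6h_1) = 45/46, b_1 = Δ_1 - h_1(2m_1 + m_2)/6 = -32/23.

0.9783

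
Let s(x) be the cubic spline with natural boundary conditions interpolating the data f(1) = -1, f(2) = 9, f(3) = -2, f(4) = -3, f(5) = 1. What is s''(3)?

Let σ_i = s''(x_i). Step sizes h_i = 1, 1, 1, 1; slopes of the chords Δ_i = (y_(i+1) - y_i)/h_i = 10, -11, -1, 4.
  1·σ_0 + 4·σ_1 + 1·σ_2 = 6(Δ_1 - Δ_0) = -126
  1·σ_1 + 4·σ_2 + 1·σ_3 = 6(Δ_2 - Δ_1) = 60
  1·σ_2 + 4·σ_3 + 1·σ_4 = 6(Δ_3 - Δ_2) = 30
Natural end conditions: σ_0 = σ_4 = 0.
Solving the tridiagonal system: σ_0 = 0, σ_1 = -75/2, σ_2 = 24, σ_3 = 3/2, σ_4 = 0.

24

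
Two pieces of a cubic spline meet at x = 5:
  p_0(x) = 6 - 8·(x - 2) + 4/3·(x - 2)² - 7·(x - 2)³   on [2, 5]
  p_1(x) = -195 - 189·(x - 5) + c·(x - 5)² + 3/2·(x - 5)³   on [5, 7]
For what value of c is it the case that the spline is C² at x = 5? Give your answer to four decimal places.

p_0''(x) = 8/3 - 42·(x - 2), so p_0''(5) = -370/3. On the right, p_1''(5) = 2c, so c = -185/3.

-61.6667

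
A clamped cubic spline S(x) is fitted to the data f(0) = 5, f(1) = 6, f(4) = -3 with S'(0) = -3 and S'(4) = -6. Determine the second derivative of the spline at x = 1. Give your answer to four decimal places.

-4.5000

With M_i denoting the second derivative at x_i, h_i = 1, 3, and Δ_i = (y_(i+1) − y_i)/h_i = 1, -3:
  1·M_0 + 8·M_1 + 3·M_2 = 6(Δ_1 - Δ_0) = -24
Clamped end conditions give two more equations: 2h_0·M_0 + h_0·M_1 = 6(Δ_0 - S'(0)) = 24 and h_1·M_1 + 2h_1·M_2 = 6(S'(4) - Δ_1) = -18.
Hence M_0 = 57/4, M_1 = -9/2, M_2 = -3/4.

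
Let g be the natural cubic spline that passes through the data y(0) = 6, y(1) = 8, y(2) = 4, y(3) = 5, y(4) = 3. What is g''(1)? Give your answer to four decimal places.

Write m_i for g''(x_i). With h_i = 1, 1, 1, 1 and divided differences Δ_i = 2, -4, 1, -2, the continuity of g' gives the tridiagonal system
  1·m_0 + 4·m_1 + 1·m_2 = 6(Δ_1 - Δ_0) = -36
  1·m_1 + 4·m_2 + 1·m_3 = 6(Δ_2 - Δ_1) = 30
  1·m_2 + 4·m_3 + 1·m_4 = 6(Δ_3 - Δ_2) = -18
Natural end conditions: m_0 = m_4 = 0.
Solving the tridiagonal system: m_0 = 0, m_1 = -339/28, m_2 = 87/7, m_3 = -213/28, m_4 = 0.

-12.1071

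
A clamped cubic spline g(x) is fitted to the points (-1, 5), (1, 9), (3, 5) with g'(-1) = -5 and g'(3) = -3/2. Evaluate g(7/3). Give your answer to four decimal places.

6.7222

With M_i denoting the second derivative at x_i, h_i = 2, 2, and Δ_i = (y_(i+1) − y_i)/h_i = 2, -2:
  2·M_0 + 8·M_1 + 2·M_2 = 6(Δ_1 - Δ_0) = -24
Clamped end conditions give two more equations: 2h_0·M_0 + h_0·M_1 = 6(Δ_0 - g'(-1)) = 42 and h_1·M_1 + 2h_1·M_2 = 6(g'(3) - Δ_1) = 3.
Solving: M_0 = 115/8, M_1 = -31/4, M_2 = 37/8.
On [1, 3], g(x) = 9 + 13/8·(x - 1) - 31/8·(x - 1)² + 33/32·(x - 1)³.
With (x - 1) = 4/3: g(7/3) = 121/18.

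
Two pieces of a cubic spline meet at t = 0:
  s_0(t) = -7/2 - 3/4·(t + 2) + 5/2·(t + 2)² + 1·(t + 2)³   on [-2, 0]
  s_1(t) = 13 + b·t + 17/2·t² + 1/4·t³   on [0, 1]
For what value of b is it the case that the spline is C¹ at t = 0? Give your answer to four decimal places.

21.2500

s_0'(t) = -3/4 + 5·(t + 2) + 3·(t + 2)², so s_0'(0) = 85/4. On the right, s_1'(0) = b, so b = 85/4.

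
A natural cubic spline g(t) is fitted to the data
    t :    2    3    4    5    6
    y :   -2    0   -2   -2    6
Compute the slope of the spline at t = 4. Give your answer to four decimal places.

-2.5000

Let σ_i = g''(x_i). Step sizes h_i = 1, 1, 1, 1; slopes of the chords Δ_i = (y_(i+1) - y_i)/h_i = 2, -2, 0, 8.
  1·σ_0 + 4·σ_1 + 1·σ_2 = 6(Δ_1 - Δ_0) = -24
  1·σ_1 + 4·σ_2 + 1·σ_3 = 6(Δ_2 - Δ_1) = 12
  1·σ_2 + 4·σ_3 + 1·σ_4 = 6(Δ_3 - Δ_2) = 48
Natural end conditions: σ_0 = σ_4 = 0.
Solving the tridiagonal system: σ_0 = 0, σ_1 = -45/7, σ_2 = 12/7, σ_3 = 81/7, σ_4 = 0.
On [4, 5], g'(t) = b_2 + 2c_2·(t - 4) + 3d_2·(t - 4)² with b_2 = Δ_2 - h_2(2σ_2 + σ_3)/6 = -5/2, c_2 = σ_2/2 = 6/7, d_2 = (σ_3 - σ_2)/(6h_2) = 23/14. So g'(4) = -5/2.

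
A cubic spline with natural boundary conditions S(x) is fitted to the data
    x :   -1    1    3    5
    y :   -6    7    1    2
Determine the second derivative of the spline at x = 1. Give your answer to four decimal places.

Put M_i = S'' at the i-th knot. Here h = (2, 2, 2) and Δ = (13/2, -3, 1/2), so the interior equations h_(i-1)·M_(i-1) + 2(h_(i-1)+h_i)·M_i + h_i·M_(i+1) = 6(Δ_i − Δ_(i-1)) read
  2·M_0 + 8·M_1 + 2·M_2 = 6(Δ_1 - Δ_0) = -57
  2·M_1 + 8·M_2 + 2·M_3 = 6(Δ_2 - Δ_1) = 21
Natural end conditions: M_0 = M_3 = 0.
Solving the tridiagonal system: M_0 = 0, M_1 = -83/10, M_2 = 47/10, M_3 = 0.

-8.3000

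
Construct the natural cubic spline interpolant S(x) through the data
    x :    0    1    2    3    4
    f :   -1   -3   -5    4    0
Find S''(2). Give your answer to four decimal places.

24.4286

Write m_i for S''(x_i). With h_i = 1, 1, 1, 1 and divided differences Δ_i = -2, -2, 9, -4, the continuity of S' gives the tridiagonal system
  1·m_0 + 4·m_1 + 1·m_2 = 6(Δ_1 - Δ_0) = 0
  1·m_1 + 4·m_2 + 1·m_3 = 6(Δ_2 - Δ_1) = 66
  1·m_2 + 4·m_3 + 1·m_4 = 6(Δ_3 - Δ_2) = -78
Natural end conditions: m_0 = m_4 = 0.
Solving the tridiagonal system: m_0 = 0, m_1 = -171/28, m_2 = 171/7, m_3 = -717/28, m_4 = 0.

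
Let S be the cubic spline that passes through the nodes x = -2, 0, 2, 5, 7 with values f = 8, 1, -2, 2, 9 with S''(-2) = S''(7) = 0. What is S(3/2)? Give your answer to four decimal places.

Write M_i for S''(x_i). With h_i = 2, 2, 3, 2 and divided differences Δ_i = -7/2, -3/2, 4/3, 7/2, the continuity of S' gives the tridiagonal system
  2·M_0 + 8·M_1 + 2·M_2 = 6(Δ_1 - Δ_0) = 12
  2·M_1 + 10·M_2 + 3·M_3 = 6(Δ_2 - Δ_1) = 17
  3·M_2 + 10·M_3 + 2·M_4 = 6(Δ_3 - Δ_2) = 13
Natural end conditions: M_0 = M_4 = 0.
Solving the tridiagonal system: M_0 = 0, M_1 = 415/344, M_2 = 101/86, M_3 = 163/172, M_4 = 0.
On [0, 2], S(x) = 1 - 1391/516·x + 415/688·x² - 11/4128·x³.
With x = 3/2: S(3/2) = -18663/11008.

-1.6954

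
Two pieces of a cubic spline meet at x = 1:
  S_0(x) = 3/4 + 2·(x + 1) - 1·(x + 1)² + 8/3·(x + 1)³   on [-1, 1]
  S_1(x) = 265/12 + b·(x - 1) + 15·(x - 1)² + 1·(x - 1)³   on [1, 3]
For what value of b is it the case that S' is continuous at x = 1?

30

S_0'(x) = 2 - 2·(x + 1) + 8·(x + 1)², so S_0'(1) = 30. On the right, S_1'(1) = b, so b = 30.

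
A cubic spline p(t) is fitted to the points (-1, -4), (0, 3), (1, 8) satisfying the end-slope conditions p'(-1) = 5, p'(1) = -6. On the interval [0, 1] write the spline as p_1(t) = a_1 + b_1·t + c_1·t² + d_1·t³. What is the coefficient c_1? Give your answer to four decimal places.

With M_i denoting the second derivative at x_i, h_i = 1, 1, and Δ_i = (y_(i+1) − y_i)/h_i = 7, 5:
  1·M_0 + 4·M_1 + 1·M_2 = 6(Δ_1 - Δ_0) = -12
Clamped end conditions give two more equations: 2h_0·M_0 + h_0·M_1 = 6(Δ_0 - p'(-1)) = 12 and h_1·M_1 + 2h_1·M_2 = 6(p'(1) - Δ_1) = -66.
Solving the tridiagonal system: M_0 = 7/2, M_1 = 5, M_2 = -71/2.
On [0, 1], with p_1(t) = a_1 + b_1·t + c_1·t² + d_1·t³: c_1 = M_1/2 = 5/2, d_1 = (M_2 - M_1)/(6h_1) = -27/4, b_1 = Δ_1 - h_1(2M_1 + M_2)/6 = 37/4.

2.5000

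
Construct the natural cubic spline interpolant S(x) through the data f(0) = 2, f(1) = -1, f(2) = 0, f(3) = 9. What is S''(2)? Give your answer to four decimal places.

Let M_i = S''(x_i). Step sizes h_i = 1, 1, 1; slopes of the chords Δ_i = (y_(i+1) - y_i)/h_i = -3, 1, 9.
  1·M_0 + 4·M_1 + 1·M_2 = 6(Δ_1 - Δ_0) = 24
  1·M_1 + 4·M_2 + 1·M_3 = 6(Δ_2 - Δ_1) = 48
Natural end conditions: M_0 = M_3 = 0.
Hence M_0 = 0, M_1 = 16/5, M_2 = 56/5, M_3 = 0.

11.2000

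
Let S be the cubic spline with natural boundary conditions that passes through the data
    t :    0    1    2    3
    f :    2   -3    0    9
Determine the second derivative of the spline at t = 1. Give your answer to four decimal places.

With σ_i denoting the second derivative at x_i, h_i = 1, 1, 1, and Δ_i = (y_(i+1) − y_i)/h_i = -5, 3, 9:
  1·σ_0 + 4·σ_1 + 1·σ_2 = 6(Δ_1 - Δ_0) = 48
  1·σ_1 + 4·σ_2 + 1·σ_3 = 6(Δ_2 - Δ_1) = 36
Natural end conditions: σ_0 = σ_3 = 0.
Hence σ_0 = 0, σ_1 = 52/5, σ_2 = 32/5, σ_3 = 0.

10.4000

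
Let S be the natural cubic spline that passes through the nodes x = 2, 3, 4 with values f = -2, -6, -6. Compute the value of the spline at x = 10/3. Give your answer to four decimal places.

-6.3704

With m_i denoting the second derivative at x_i, h_i = 1, 1, and Δ_i = (y_(i+1) − y_i)/h_i = -4, 0:
  1·m_0 + 4·m_1 + 1·m_2 = 6(Δ_1 - Δ_0) = 24
Natural end conditions: m_0 = m_2 = 0.
Solving the tridiagonal system: m_0 = 0, m_1 = 6, m_2 = 0.
On [3, 4], S(x) = -6 - 2·(x - 3) + 3·(x - 3)² - 1·(x - 3)³.
With (x - 3) = 1/3: S(10/3) = -172/27.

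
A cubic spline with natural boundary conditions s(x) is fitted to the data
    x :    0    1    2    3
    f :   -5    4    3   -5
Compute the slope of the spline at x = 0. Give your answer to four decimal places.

11.2000

With M_i denoting the second derivative at x_i, h_i = 1, 1, 1, and Δ_i = (y_(i+1) − y_i)/h_i = 9, -1, -8:
  1·M_0 + 4·M_1 + 1·M_2 = 6(Δ_1 - Δ_0) = -60
  1·M_1 + 4·M_2 + 1·M_3 = 6(Δ_2 - Δ_1) = -42
Natural end conditions: M_0 = M_3 = 0.
Solving: M_0 = 0, M_1 = -66/5, M_2 = -36/5, M_3 = 0.
On [0, 1], s'(x) = b_0 + 2c_0·x + 3d_0·x² with b_0 = Δ_0 - h_0(2M_0 + M_1)/6 = 56/5, c_0 = M_0/2 = 0, d_0 = (M_1 - M_0)/(6h_0) = -11/5. So s'(0) = 56/5.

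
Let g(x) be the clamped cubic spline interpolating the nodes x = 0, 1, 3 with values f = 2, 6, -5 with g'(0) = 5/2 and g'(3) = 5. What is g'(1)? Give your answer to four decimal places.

With σ_i denoting the second derivative at x_i, h_i = 1, 2, and Δ_i = (y_(i+1) − y_i)/h_i = 4, -11/2:
  1·σ_0 + 6·σ_1 + 2·σ_2 = 6(Δ_1 - Δ_0) = -57
Clamped end conditions give two more equations: 2h_0·σ_0 + h_0·σ_1 = 6(Δ_0 - g'(0)) = 9 and h_1·σ_1 + 2h_1·σ_2 = 6(g'(3) - Δ_1) = 63.
Solving the tridiagonal system: σ_0 = 89/6, σ_1 = -62/3, σ_2 = 313/12.
On [1, 3], g'(x) = b_1 + 2c_1·(x - 1) + 3d_1·(x - 1)² with b_1 = Δ_1 - h_1(2σ_1 + σ_2)/6 = -5/12, c_1 = σ_1/2 = -31/3, d_1 = (σ_2 - σ_1)/(6h_1) = 187/48. So g'(1) = -5/12.

-0.4167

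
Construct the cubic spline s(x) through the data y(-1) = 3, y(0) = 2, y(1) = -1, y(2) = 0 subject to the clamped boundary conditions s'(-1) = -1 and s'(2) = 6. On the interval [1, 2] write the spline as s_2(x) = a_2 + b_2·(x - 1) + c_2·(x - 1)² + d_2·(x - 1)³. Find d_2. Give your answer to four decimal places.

Let M_i = s''(x_i). Step sizes h_i = 1, 1, 1; slopes of the chords Δ_i = (y_(i+1) - y_i)/h_i = -1, -3, 1.
  1·M_0 + 4·M_1 + 1·M_2 = 6(Δ_1 - Δ_0) = -12
  1·M_1 + 4·M_2 + 1·M_3 = 6(Δ_2 - Δ_1) = 24
Clamped end conditions give two more equations: 2h_0·M_0 + h_0·M_1 = 6(Δ_0 - s'(-1)) = 0 and h_2·M_2 + 2h_2·M_3 = 6(s'(2) - Δ_2) = 30.
Solving: M_0 = 34/15, M_1 = -68/15, M_2 = 58/15, M_3 = 196/15.
On [1, 2], with s_2(x) = a_2 + b_2·(x - 1) + c_2·(x - 1)² + d_2·(x - 1)³: c_2 = M_2/2 = 29/15, d_2 = (M_3 - M_2)/(6h_2) = 23/15, b_2 = Δ_2 - h_2(2M_2 + M_3)/6 = -37/15.

1.5333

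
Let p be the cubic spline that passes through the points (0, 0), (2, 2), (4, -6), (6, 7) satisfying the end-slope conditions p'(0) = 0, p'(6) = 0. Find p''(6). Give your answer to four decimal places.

-16.9000

With M_i denoting the second derivative at x_i, h_i = 2, 2, 2, and Δ_i = (y_(i+1) − y_i)/h_i = 1, -4, 13/2:
  2·M_0 + 8·M_1 + 2·M_2 = 6(Δ_1 - Δ_0) = -30
  2·M_1 + 8·M_2 + 2·M_3 = 6(Δ_2 - Δ_1) = 63
Clamped end conditions give two more equations: 2h_0·M_0 + h_0·M_1 = 6(Δ_0 - p'(0)) = 6 and h_2·M_2 + 2h_2·M_3 = 6(p'(6) - Δ_2) = -39.
Hence M_0 = 59/10, M_1 = -44/5, M_2 = 143/10, M_3 = -169/10.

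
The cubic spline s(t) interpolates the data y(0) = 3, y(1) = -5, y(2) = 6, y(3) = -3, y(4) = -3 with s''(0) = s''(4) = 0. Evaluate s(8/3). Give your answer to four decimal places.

Write M_i for s''(x_i). With h_i = 1, 1, 1, 1 and divided differences Δ_i = -8, 11, -9, 0, the continuity of s' gives the tridiagonal system
  1·M_0 + 4·M_1 + 1·M_2 = 6(Δ_1 - Δ_0) = 114
  1·M_1 + 4·M_2 + 1·M_3 = 6(Δ_2 - Δ_1) = -120
  1·M_2 + 4·M_3 + 1·M_4 = 6(Δ_3 - Δ_2) = 54
Natural end conditions: M_0 = M_4 = 0.
Solving: M_0 = 0, M_1 = 561/14, M_2 = -324/7, M_3 = 351/14, M_4 = 0.
On [2, 3], s(t) = 6 + 9/4·(t - 2) - 162/7·(t - 2)² + 333/28·(t - 2)³.
With (t - 2) = 2/3: s(8/3) = 31/42.

0.7381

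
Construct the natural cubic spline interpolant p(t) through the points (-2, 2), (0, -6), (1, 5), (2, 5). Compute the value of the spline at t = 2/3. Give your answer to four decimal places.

Put M_i = p'' at the i-th knot. Here h = (2, 1, 1) and Δ = (-4, 11, 0), so the interior equations h_(i-1)·M_(i-1) + 2(h_(i-1)+h_i)·M_i + h_i·M_(i+1) = 6(Δ_i − Δ_(i-1)) read
  2·M_0 + 6·M_1 + 1·M_2 = 6(Δ_1 - Δ_0) = 90
  1·M_1 + 4·M_2 + 1·M_3 = 6(Δ_2 - Δ_1) = -66
Natural end conditions: M_0 = M_3 = 0.
Solving the tridiagonal system: M_0 = 0, M_1 = 426/23, M_2 = -486/23, M_3 = 0.
On [0, 1], p(t) = -6 + 192/23·t + 213/23·t² - 152/23·t³.
With t = 2/3: p(2/3) = 1070/621.

1.7230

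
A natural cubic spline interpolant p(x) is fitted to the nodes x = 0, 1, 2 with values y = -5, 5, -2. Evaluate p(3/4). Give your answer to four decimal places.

3.8945

Let σ_i = p''(x_i). Step sizes h_i = 1, 1; slopes of the chords Δ_i = (y_(i+1) - y_i)/h_i = 10, -7.
  1·σ_0 + 4·σ_1 + 1·σ_2 = 6(Δ_1 - Δ_0) = -102
Natural end conditions: σ_0 = σ_2 = 0.
Solving: σ_0 = 0, σ_1 = -51/2, σ_2 = 0.
On [0, 1], p(x) = -5 + 57/4·x + 0·x² - 17/4·x³.
With x = 3/4: p(3/4) = 997/256.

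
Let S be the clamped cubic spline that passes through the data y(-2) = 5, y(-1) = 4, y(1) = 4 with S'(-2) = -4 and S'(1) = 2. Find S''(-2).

Let M_i = S''(x_i). Step sizes h_i = 1, 2; slopes of the chords Δ_i = (y_(i+1) - y_i)/h_i = -1, 0.
  1·M_0 + 6·M_1 + 2·M_2 = 6(Δ_1 - Δ_0) = 6
Clamped end conditions give two more equations: 2h_0·M_0 + h_0·M_1 = 6(Δ_0 - S'(-2)) = 18 and h_1·M_1 + 2h_1·M_2 = 6(S'(1) - Δ_1) = 12.
Solving: M_0 = 10, M_1 = -2, M_2 = 4.

10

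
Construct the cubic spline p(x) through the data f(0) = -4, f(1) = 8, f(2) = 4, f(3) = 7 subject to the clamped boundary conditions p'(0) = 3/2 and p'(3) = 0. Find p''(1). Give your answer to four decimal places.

Write σ_i for p''(x_i). With h_i = 1, 1, 1 and divided differences Δ_i = 12, -4, 3, the continuity of p' gives the tridiagonal system
  1·σ_0 + 4·σ_1 + 1·σ_2 = 6(Δ_1 - Δ_0) = -96
  1·σ_1 + 4·σ_2 + 1·σ_3 = 6(Δ_2 - Δ_1) = 42
Clamped end conditions give two more equations: 2h_0·σ_0 + h_0·σ_1 = 6(Δ_0 - p'(0)) = 63 and h_2·σ_2 + 2h_2·σ_3 = 6(p'(3) - Δ_2) = -18.
Forward elimination and back-substitution give σ_0 = 268/5, σ_1 = -221/5, σ_2 = 136/5, σ_3 = -113/5.

-44.2000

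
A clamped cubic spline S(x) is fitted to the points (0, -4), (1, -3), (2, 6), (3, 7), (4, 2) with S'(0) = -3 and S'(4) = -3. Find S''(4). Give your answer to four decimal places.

Let M_i = S''(x_i). Step sizes h_i = 1, 1, 1, 1; slopes of the chords Δ_i = (y_(i+1) - y_i)/h_i = 1, 9, 1, -5.
  1·M_0 + 4·M_1 + 1·M_2 = 6(Δ_1 - Δ_0) = 48
  1·M_1 + 4·M_2 + 1·M_3 = 6(Δ_2 - Δ_1) = -48
  1·M_2 + 4·M_3 + 1·M_4 = 6(Δ_3 - Δ_2) = -36
Clamped end conditions give two more equations: 2h_0·M_0 + h_0·M_1 = 6(Δ_0 - S'(0)) = 24 and h_3·M_3 + 2h_3·M_4 = 6(S'(4) - Δ_3) = 12.
Hence M_0 = 69/14, M_1 = 99/7, M_2 = -27/2, M_3 = -57/7, M_4 = 141/14.

10.0714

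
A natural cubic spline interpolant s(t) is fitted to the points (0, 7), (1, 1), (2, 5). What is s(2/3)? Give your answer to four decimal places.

Let m_i = s''(x_i). Step sizes h_i = 1, 1; slopes of the chords Δ_i = (y_(i+1) - y_i)/h_i = -6, 4.
  1·m_0 + 4·m_1 + 1·m_2 = 6(Δ_1 - Δ_0) = 60
Natural end conditions: m_0 = m_2 = 0.
Solving: m_0 = 0, m_1 = 15, m_2 = 0.
On [0, 1], s(t) = 7 - 17/2·t + 0·t² + 5/2·t³.
With t = 2/3: s(2/3) = 56/27.

2.0741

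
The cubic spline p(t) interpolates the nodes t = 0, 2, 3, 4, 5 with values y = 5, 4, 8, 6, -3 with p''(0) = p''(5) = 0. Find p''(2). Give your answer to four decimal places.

5.8953

With M_i denoting the second derivative at x_i, h_i = 2, 1, 1, 1, and Δ_i = (y_(i+1) − y_i)/h_i = -1/2, 4, -2, -9:
  2·M_0 + 6·M_1 + 1·M_2 = 6(Δ_1 - Δ_0) = 27
  1·M_1 + 4·M_2 + 1·M_3 = 6(Δ_2 - Δ_1) = -36
  1·M_2 + 4·M_3 + 1·M_4 = 6(Δ_3 - Δ_2) = -42
Natural end conditions: M_0 = M_4 = 0.
Hence M_0 = 0, M_1 = 507/86, M_2 = -360/43, M_3 = -723/86, M_4 = 0.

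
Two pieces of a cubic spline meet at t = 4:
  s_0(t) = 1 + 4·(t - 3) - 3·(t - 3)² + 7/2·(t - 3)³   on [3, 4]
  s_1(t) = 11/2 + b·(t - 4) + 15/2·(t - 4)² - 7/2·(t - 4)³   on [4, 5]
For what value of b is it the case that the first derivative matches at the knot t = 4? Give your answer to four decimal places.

8.5000

s_0'(t) = 4 - 6·(t - 3) + 21/2·(t - 3)², so s_0'(4) = 17/2. On the right, s_1'(4) = b, so b = 17/2.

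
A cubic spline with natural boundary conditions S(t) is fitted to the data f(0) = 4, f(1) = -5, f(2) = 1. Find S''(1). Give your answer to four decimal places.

22.5000

With M_i denoting the second derivative at x_i, h_i = 1, 1, and Δ_i = (y_(i+1) − y_i)/h_i = -9, 6:
  1·M_0 + 4·M_1 + 1·M_2 = 6(Δ_1 - Δ_0) = 90
Natural end conditions: M_0 = M_2 = 0.
Hence M_0 = 0, M_1 = 45/2, M_2 = 0.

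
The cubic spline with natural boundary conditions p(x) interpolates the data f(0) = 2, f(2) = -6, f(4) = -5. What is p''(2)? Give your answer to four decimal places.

3.3750

With σ_i denoting the second derivative at x_i, h_i = 2, 2, and Δ_i = (y_(i+1) − y_i)/h_i = -4, 1/2:
  2·σ_0 + 8·σ_1 + 2·σ_2 = 6(Δ_1 - Δ_0) = 27
Natural end conditions: σ_0 = σ_2 = 0.
Solving: σ_0 = 0, σ_1 = 27/8, σ_2 = 0.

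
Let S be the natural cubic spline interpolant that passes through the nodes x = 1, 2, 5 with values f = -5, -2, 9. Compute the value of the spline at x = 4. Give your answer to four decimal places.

With σ_i denoting the second derivative at x_i, h_i = 1, 3, and Δ_i = (y_(i+1) − y_i)/h_i = 3, 11/3:
  1·σ_0 + 8·σ_1 + 3·σ_2 = 6(Δ_1 - Δ_0) = 4
Natural end conditions: σ_0 = σ_2 = 0.
Solving the tridiagonal system: σ_0 = 0, σ_1 = 1/2, σ_2 = 0.
On [2, 5], S(x) = -2 + 19/6·(x - 2) + 1/4·(x - 2)² - 1/36·(x - 2)³.
With (x - 2) = 2: S(4) = 46/9.

5.1111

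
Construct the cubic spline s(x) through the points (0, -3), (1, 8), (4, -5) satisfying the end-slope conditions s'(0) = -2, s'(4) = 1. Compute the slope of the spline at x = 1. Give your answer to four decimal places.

Let m_i = s''(x_i). Step sizes h_i = 1, 3; slopes of the chords Δ_i = (y_(i+1) - y_i)/h_i = 11, -13/3.
  1·m_0 + 8·m_1 + 3·m_2 = 6(Δ_1 - Δ_0) = -92
Clamped end conditions give two more equations: 2h_0·m_0 + h_0·m_1 = 6(Δ_0 - s'(0)) = 78 and h_1·m_1 + 2h_1·m_2 = 6(s'(4) - Δ_1) = 32.
Solving the tridiagonal system: m_0 = 205/4, m_1 = -49/2, m_2 = 211/12.
On [1, 4], s'(x) = b_1 + 2c_1·(x - 1) + 3d_1·(x - 1)² with b_1 = Δ_1 - h_1(2m_1 + m_2)/6 = 91/8, c_1 = m_1/2 = -49/4, d_1 = (m_2 - m_1)/(6h_1) = 505/216. So s'(1) = 91/8.

11.3750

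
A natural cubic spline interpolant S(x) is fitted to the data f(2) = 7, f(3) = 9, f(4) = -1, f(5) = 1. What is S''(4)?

Put M_i = S'' at the i-th knot. Here h = (1, 1, 1) and Δ = (2, -10, 2), so the interior equations h_(i-1)·M_(i-1) + 2(h_(i-1)+h_i)·M_i + h_i·M_(i+1) = 6(Δ_i − Δ_(i-1)) read
  1·M_0 + 4·M_1 + 1·M_2 = 6(Δ_1 - Δ_0) = -72
  1·M_1 + 4·M_2 + 1·M_3 = 6(Δ_2 - Δ_1) = 72
Natural end conditions: M_0 = M_3 = 0.
Hence M_0 = 0, M_1 = -24, M_2 = 24, M_3 = 0.

24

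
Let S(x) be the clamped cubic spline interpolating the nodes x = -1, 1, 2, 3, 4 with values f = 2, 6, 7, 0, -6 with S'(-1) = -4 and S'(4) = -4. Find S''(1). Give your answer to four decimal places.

Let σ_i = S''(x_i). Step sizes h_i = 2, 1, 1, 1; slopes of the chords Δ_i = (y_(i+1) - y_i)/h_i = 2, 1, -7, -6.
  2·σ_0 + 6·σ_1 + 1·σ_2 = 6(Δ_1 - Δ_0) = -6
  1·σ_1 + 4·σ_2 + 1·σ_3 = 6(Δ_2 - Δ_1) = -48
  1·σ_2 + 4·σ_3 + 1·σ_4 = 6(Δ_3 - Δ_2) = 6
Clamped end conditions give two more equations: 2h_0·σ_0 + h_0·σ_1 = 6(Δ_0 - S'(-1)) = 36 and h_3·σ_3 + 2h_3·σ_4 = 6(S'(4) - Δ_3) = 12.
Solving: σ_0 = 417/41, σ_1 = -96/41, σ_2 = -504/41, σ_3 = 144/41, σ_4 = 174/41.

-2.3415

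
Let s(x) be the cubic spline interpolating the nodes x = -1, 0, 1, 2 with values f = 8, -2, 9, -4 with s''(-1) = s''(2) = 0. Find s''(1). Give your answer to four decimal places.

-46.8000

Put M_i = s'' at the i-th knot. Here h = (1, 1, 1) and Δ = (-10, 11, -13), so the interior equations h_(i-1)·M_(i-1) + 2(h_(i-1)+h_i)·M_i + h_i·M_(i+1) = 6(Δ_i − Δ_(i-1)) read
  1·M_0 + 4·M_1 + 1·M_2 = 6(Δ_1 - Δ_0) = 126
  1·M_1 + 4·M_2 + 1·M_3 = 6(Δ_2 - Δ_1) = -144
Natural end conditions: M_0 = M_3 = 0.
Hence M_0 = 0, M_1 = 216/5, M_2 = -234/5, M_3 = 0.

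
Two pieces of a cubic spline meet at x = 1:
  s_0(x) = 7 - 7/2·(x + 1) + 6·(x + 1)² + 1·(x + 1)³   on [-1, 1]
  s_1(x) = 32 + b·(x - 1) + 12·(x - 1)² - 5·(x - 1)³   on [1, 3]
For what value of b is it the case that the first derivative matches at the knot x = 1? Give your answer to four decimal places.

32.5000

s_0'(x) = -7/2 + 12·(x + 1) + 3·(x + 1)², so s_0'(1) = 65/2. On the right, s_1'(1) = b, so b = 65/2.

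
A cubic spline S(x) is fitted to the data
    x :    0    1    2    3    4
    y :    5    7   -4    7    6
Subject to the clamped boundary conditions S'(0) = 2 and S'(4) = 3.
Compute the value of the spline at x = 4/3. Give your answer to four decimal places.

3.0582

With M_i denoting the second derivative at x_i, h_i = 1, 1, 1, 1, and Δ_i = (y_(i+1) − y_i)/h_i = 2, -11, 11, -1:
  1·M_0 + 4·M_1 + 1·M_2 = 6(Δ_1 - Δ_0) = -78
  1·M_1 + 4·M_2 + 1·M_3 = 6(Δ_2 - Δ_1) = 132
  1·M_2 + 4·M_3 + 1·M_4 = 6(Δ_3 - Δ_2) = -72
Clamped end conditions give two more equations: 2h_0·M_0 + h_0·M_1 = 6(Δ_0 - S'(0)) = 0 and h_3·M_3 + 2h_3·M_4 = 6(S'(4) - Δ_3) = 24.
Solving the tridiagonal system: M_0 = 130/7, M_1 = -260/7, M_2 = 52, M_3 = -272/7, M_4 = 220/7.
On [1, 2], S(x) = 7 - 51/7·(x - 1) - 130/7·(x - 1)² + 104/7·(x - 1)³.
With (x - 1) = 1/3: S(4/3) = 578/189.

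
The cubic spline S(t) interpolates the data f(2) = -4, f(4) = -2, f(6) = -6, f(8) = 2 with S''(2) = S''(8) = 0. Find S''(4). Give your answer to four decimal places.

-3.6000

Write M_i for S''(x_i). With h_i = 2, 2, 2 and divided differences Δ_i = 1, -2, 4, the continuity of S' gives the tridiagonal system
  2·M_0 + 8·M_1 + 2·M_2 = 6(Δ_1 - Δ_0) = -18
  2·M_1 + 8·M_2 + 2·M_3 = 6(Δ_2 - Δ_1) = 36
Natural end conditions: M_0 = M_3 = 0.
Forward elimination and back-substitution give M_0 = 0, M_1 = -18/5, M_2 = 27/5, M_3 = 0.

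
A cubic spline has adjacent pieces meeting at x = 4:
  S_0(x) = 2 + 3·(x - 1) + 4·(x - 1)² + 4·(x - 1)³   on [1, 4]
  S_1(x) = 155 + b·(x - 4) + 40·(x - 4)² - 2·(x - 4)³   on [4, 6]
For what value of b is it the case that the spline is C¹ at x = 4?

S_0'(x) = 3 + 8·(x - 1) + 12·(x - 1)², so S_0'(4) = 135. On the right, S_1'(4) = b, so b = 135.

135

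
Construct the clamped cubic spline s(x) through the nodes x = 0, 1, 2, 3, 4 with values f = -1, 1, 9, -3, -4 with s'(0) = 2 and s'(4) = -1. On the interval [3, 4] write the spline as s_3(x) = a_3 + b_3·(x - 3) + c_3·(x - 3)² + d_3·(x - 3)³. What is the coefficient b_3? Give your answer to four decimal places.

Let m_i = s''(x_i). Step sizes h_i = 1, 1, 1, 1; slopes of the chords Δ_i = (y_(i+1) - y_i)/h_i = 2, 8, -12, -1.
  1·m_0 + 4·m_1 + 1·m_2 = 6(Δ_1 - Δ_0) = 36
  1·m_1 + 4·m_2 + 1·m_3 = 6(Δ_2 - Δ_1) = -120
  1·m_2 + 4·m_3 + 1·m_4 = 6(Δ_3 - Δ_2) = 66
Clamped end conditions give two more equations: 2h_0·m_0 + h_0·m_1 = 6(Δ_0 - s'(0)) = 0 and h_3·m_3 + 2h_3·m_4 = 6(s'(4) - Δ_3) = 0.
Forward elimination and back-substitution give m_0 = -159/14, m_1 = 159/7, m_2 = -87/2, m_3 = 219/7, m_4 = -219/14.
On [3, 4], with s_3(x) = a_3 + b_3·(x - 3) + c_3·(x - 3)² + d_3·(x - 3)³: c_3 = m_3/2 = 219/14, d_3 = (m_4 - m_3)/(6h_3) = -219/28, b_3 = Δ_3 - h_3(2m_3 + m_4)/6 = -247/28.

-8.8214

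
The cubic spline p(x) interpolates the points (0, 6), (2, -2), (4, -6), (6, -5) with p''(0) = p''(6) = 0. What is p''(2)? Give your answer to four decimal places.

1.1000

Write M_i for p''(x_i). With h_i = 2, 2, 2 and divided differences Δ_i = -4, -2, 1/2, the continuity of p' gives the tridiagonal system
  2·M_0 + 8·M_1 + 2·M_2 = 6(Δ_1 - Δ_0) = 12
  2·M_1 + 8·M_2 + 2·M_3 = 6(Δ_2 - Δ_1) = 15
Natural end conditions: M_0 = M_3 = 0.
Forward elimination and back-substitution give M_0 = 0, M_1 = 11/10, M_2 = 8/5, M_3 = 0.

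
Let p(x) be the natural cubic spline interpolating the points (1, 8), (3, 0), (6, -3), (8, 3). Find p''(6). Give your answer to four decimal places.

Put σ_i = p'' at the i-th knot. Here h = (2, 3, 2) and Δ = (-4, -1, 3), so the interior equations h_(i-1)·σ_(i-1) + 2(h_(i-1)+h_i)·σ_i + h_i·σ_(i+1) = 6(Δ_i − Δ_(i-1)) read
  2·σ_0 + 10·σ_1 + 3·σ_2 = 6(Δ_1 - Δ_0) = 18
  3·σ_1 + 10·σ_2 + 2·σ_3 = 6(Δ_2 - Δ_1) = 24
Natural end conditions: σ_0 = σ_3 = 0.
Solving the tridiagonal system: σ_0 = 0, σ_1 = 108/91, σ_2 = 186/91, σ_3 = 0.

2.0440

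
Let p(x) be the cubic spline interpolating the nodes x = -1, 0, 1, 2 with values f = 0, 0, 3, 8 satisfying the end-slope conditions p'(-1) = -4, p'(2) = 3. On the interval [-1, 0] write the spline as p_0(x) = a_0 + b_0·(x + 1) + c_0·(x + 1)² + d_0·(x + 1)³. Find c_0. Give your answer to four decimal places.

5.9333

Put M_i = p'' at the i-th knot. Here h = (1, 1, 1) and Δ = (0, 3, 5), so the interior equations h_(i-1)·M_(i-1) + 2(h_(i-1)+h_i)·M_i + h_i·M_(i+1) = 6(Δ_i − Δ_(i-1)) read
  1·M_0 + 4·M_1 + 1·M_2 = 6(Δ_1 - Δ_0) = 18
  1·M_1 + 4·M_2 + 1·M_3 = 6(Δ_2 - Δ_1) = 12
Clamped end conditions give two more equations: 2h_0·M_0 + h_0·M_1 = 6(Δ_0 - p'(-1)) = 24 and h_2·M_2 + 2h_2·M_3 = 6(p'(2) - Δ_2) = -12.
Forward elimination and back-substitution give M_0 = 178/15, M_1 = 4/15, M_2 = 76/15, M_3 = -128/15.
On [-1, 0], with p_0(x) = a_0 + b_0·(x + 1) + c_0·(x + 1)² + d_0·(x + 1)³: c_0 = M_0/2 = 89/15, d_0 = (M_1 - M_0)/(6h_0) = -29/15, b_0 = Δ_0 - h_0(2M_0 + M_1)/6 = -4.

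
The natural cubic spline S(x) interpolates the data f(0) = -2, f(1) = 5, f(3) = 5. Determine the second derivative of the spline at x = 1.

-7

With M_i denoting the second derivative at x_i, h_i = 1, 2, and Δ_i = (y_(i+1) − y_i)/h_i = 7, 0:
  1·M_0 + 6·M_1 + 2·M_2 = 6(Δ_1 - Δ_0) = -42
Natural end conditions: M_0 = M_2 = 0.
Hence M_0 = 0, M_1 = -7, M_2 = 0.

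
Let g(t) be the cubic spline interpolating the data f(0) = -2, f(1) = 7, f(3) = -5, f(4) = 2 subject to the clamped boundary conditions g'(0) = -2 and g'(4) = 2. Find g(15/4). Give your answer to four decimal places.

0.7321

With M_i denoting the second derivative at x_i, h_i = 1, 2, 1, and Δ_i = (y_(i+1) − y_i)/h_i = 9, -6, 7:
  1·M_0 + 6·M_1 + 2·M_2 = 6(Δ_1 - Δ_0) = -90
  2·M_1 + 6·M_2 + 1·M_3 = 6(Δ_2 - Δ_1) = 78
Clamped end conditions give two more equations: 2h_0·M_0 + h_0·M_1 = 6(Δ_0 - g'(0)) = 66 and h_2·M_2 + 2h_2·M_3 = 6(g'(4) - Δ_2) = -30.
Solving the tridiagonal system: M_0 = 346/7, M_1 = -230/7, M_2 = 202/7, M_3 = -206/7.
On [3, 4], g(t) = -5 + 16/7·(t - 3) + 101/7·(t - 3)² - 68/7·(t - 3)³.
With (t - 3) = 3/4: g(15/4) = 41/56.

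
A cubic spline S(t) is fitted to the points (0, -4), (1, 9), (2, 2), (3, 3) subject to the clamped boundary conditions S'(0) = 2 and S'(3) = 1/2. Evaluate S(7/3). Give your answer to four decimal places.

With m_i denoting the second derivative at x_i, h_i = 1, 1, 1, and Δ_i = (y_(i+1) − y_i)/h_i = 13, -7, 1:
  1·m_0 + 4·m_1 + 1·m_2 = 6(Δ_1 - Δ_0) = -120
  1·m_1 + 4·m_2 + 1·m_3 = 6(Δ_2 - Δ_1) = 48
Clamped end conditions give two more equations: 2h_0·m_0 + h_0·m_1 = 6(Δ_0 - S'(0)) = 66 and h_2·m_2 + 2h_2·m_3 = 6(S'(3) - Δ_2) = -3.
Solving: m_0 = 59, m_1 = -52, m_2 = 29, m_3 = -16.
On [2, 3], S(t) = 2 - 6·(t - 2) + 29/2·(t - 2)² - 15/2·(t - 2)³.
With (t - 2) = 1/3: S(7/3) = 4/3.

1.3333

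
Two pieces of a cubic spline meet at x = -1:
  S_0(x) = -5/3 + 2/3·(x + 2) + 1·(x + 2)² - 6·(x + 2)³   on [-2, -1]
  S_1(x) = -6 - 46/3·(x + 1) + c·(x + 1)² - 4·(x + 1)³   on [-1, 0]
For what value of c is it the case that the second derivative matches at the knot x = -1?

S_0''(x) = 2 - 36·(x + 2), so S_0''(-1) = -34. On the right, S_1''(-1) = 2c, so c = -17.

-17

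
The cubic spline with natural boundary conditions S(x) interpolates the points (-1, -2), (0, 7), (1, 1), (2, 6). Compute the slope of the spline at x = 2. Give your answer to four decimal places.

8.9333

Write σ_i for S''(x_i). With h_i = 1, 1, 1 and divided differences Δ_i = 9, -6, 5, the continuity of S' gives the tridiagonal system
  1·σ_0 + 4·σ_1 + 1·σ_2 = 6(Δ_1 - Δ_0) = -90
  1·σ_1 + 4·σ_2 + 1·σ_3 = 6(Δ_2 - Δ_1) = 66
Natural end conditions: σ_0 = σ_3 = 0.
Solving: σ_0 = 0, σ_1 = -142/5, σ_2 = 118/5, σ_3 = 0.
On [1, 2], S'(x) = b_2 + 2c_2·(x - 1) + 3d_2·(x - 1)² with b_2 = Δ_2 - h_2(2σ_2 + σ_3)/6 = -43/15, c_2 = σ_2/2 = 59/5, d_2 = (σ_3 - σ_2)/(6h_2) = -59/15. So S'(2) = 134/15.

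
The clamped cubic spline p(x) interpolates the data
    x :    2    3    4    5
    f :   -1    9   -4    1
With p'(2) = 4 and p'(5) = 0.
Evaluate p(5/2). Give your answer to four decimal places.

4.7333

Put M_i = p'' at the i-th knot. Here h = (1, 1, 1) and Δ = (10, -13, 5), so the interior equations h_(i-1)·M_(i-1) + 2(h_(i-1)+h_i)·M_i + h_i·M_(i+1) = 6(Δ_i − Δ_(i-1)) read
  1·M_0 + 4·M_1 + 1·M_2 = 6(Δ_1 - Δ_0) = -138
  1·M_1 + 4·M_2 + 1·M_3 = 6(Δ_2 - Δ_1) = 108
Clamped end conditions give two more equations: 2h_0·M_0 + h_0·M_1 = 6(Δ_0 - p'(2)) = 36 and h_2·M_2 + 2h_2·M_3 = 6(p'(5) - Δ_2) = -30.
Solving: M_0 = 716/15, M_1 = -892/15, M_2 = 782/15, M_3 = -616/15.
On [2, 3], p(x) = -1 + 4·(x - 2) + 358/15·(x - 2)² - 268/15·(x - 2)³.
With (x - 2) = 1/2: p(5/2) = 71/15.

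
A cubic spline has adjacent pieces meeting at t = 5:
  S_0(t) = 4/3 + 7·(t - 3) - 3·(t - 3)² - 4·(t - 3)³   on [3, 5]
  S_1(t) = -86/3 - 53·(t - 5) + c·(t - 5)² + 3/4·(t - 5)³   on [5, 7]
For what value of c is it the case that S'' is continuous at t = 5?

-27

S_0''(t) = -6 - 24·(t - 3), so S_0''(5) = -54. On the right, S_1''(5) = 2c, so c = -27.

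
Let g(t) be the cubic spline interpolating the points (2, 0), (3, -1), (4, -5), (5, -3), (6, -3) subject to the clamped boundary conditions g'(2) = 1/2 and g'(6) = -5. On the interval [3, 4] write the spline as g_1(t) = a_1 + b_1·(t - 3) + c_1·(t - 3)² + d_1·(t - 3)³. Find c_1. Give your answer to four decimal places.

-3.5536

Write σ_i for g''(x_i). With h_i = 1, 1, 1, 1 and divided differences Δ_i = -1, -4, 2, 0, the continuity of g' gives the tridiagonal system
  1·σ_0 + 4·σ_1 + 1·σ_2 = 6(Δ_1 - Δ_0) = -18
  1·σ_1 + 4·σ_2 + 1·σ_3 = 6(Δ_2 - Δ_1) = 36
  1·σ_2 + 4·σ_3 + 1·σ_4 = 6(Δ_3 - Δ_2) = -12
Clamped end conditions give two more equations: 2h_0·σ_0 + h_0·σ_1 = 6(Δ_0 - g'(2)) = -9 and h_3·σ_3 + 2h_3·σ_4 = 6(g'(6) - Δ_3) = -30.
Hence σ_0 = -53/56, σ_1 = -199/28, σ_2 = 91/8, σ_3 = -67/28, σ_4 = -773/56.
On [3, 4], with g_1(t) = a_1 + b_1·(t - 3) + c_1·(t - 3)² + d_1·(t - 3)³: c_1 = σ_1/2 = -199/56, d_1 = (σ_2 - σ_1)/(6h_1) = 345/112, b_1 = Δ_1 - h_1(2σ_1 + σ_2)/6 = -395/112.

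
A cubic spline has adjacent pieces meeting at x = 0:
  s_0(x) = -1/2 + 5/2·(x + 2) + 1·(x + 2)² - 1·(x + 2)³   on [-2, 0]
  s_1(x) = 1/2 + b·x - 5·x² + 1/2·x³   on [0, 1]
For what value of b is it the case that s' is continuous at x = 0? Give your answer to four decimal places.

-5.5000

s_0'(x) = 5/2 + 2·(x + 2) - 3·(x + 2)², so s_0'(0) = -11/2. On the right, s_1'(0) = b, so b = -11/2.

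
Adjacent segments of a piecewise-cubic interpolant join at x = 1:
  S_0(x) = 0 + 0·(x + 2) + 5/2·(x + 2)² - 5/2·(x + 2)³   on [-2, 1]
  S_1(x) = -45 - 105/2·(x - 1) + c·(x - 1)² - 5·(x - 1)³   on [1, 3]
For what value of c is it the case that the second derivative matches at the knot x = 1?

S_0''(x) = 5 - 15·(x + 2), so S_0''(1) = -40. On the right, S_1''(1) = 2c, so c = -20.

-20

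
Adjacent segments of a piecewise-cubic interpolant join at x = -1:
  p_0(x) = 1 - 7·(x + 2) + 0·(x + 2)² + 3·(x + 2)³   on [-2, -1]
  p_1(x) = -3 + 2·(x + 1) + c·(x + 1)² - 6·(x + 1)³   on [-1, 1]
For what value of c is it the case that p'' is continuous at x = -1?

9

p_0''(x) = 0 + 18·(x + 2), so p_0''(-1) = 18. On the right, p_1''(-1) = 2c, so c = 9.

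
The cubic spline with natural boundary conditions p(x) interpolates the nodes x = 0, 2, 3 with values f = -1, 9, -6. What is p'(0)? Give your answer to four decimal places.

With σ_i denoting the second derivative at x_i, h_i = 2, 1, and Δ_i = (y_(i+1) − y_i)/h_i = 5, -15:
  2·σ_0 + 6·σ_1 + 1·σ_2 = 6(Δ_1 - Δ_0) = -120
Natural end conditions: σ_0 = σ_2 = 0.
Forward elimination and back-substitution give σ_0 = 0, σ_1 = -20, σ_2 = 0.
On [0, 2], p'(x) = b_0 + 2c_0·x + 3d_0·x² with b_0 = Δ_0 - h_0(2σ_0 + σ_1)/6 = 35/3, c_0 = σ_0/2 = 0, d_0 = (σ_1 - σ_0)/(6h_0) = -5/3. So p'(0) = 35/3.

11.6667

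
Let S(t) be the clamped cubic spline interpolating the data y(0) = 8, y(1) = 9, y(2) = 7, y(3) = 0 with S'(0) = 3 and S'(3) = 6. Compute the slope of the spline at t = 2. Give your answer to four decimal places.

Put σ_i = S'' at the i-th knot. Here h = (1, 1, 1) and Δ = (1, -2, -7), so the interior equations h_(i-1)·σ_(i-1) + 2(h_(i-1)+h_i)·σ_i + h_i·σ_(i+1) = 6(Δ_i − Δ_(i-1)) read
  1·σ_0 + 4·σ_1 + 1·σ_2 = 6(Δ_1 - Δ_0) = -18
  1·σ_1 + 4·σ_2 + 1·σ_3 = 6(Δ_2 - Δ_1) = -30
Clamped end conditions give two more equations: 2h_0·σ_0 + h_0·σ_1 = 6(Δ_0 - S'(0)) = -12 and h_2·σ_2 + 2h_2·σ_3 = 6(S'(3) - Δ_2) = 78.
Solving the tridiagonal system: σ_0 = -36/5, σ_1 = 12/5, σ_2 = -102/5, σ_3 = 246/5.
On [2, 3], S'(t) = b_2 + 2c_2·(t - 2) + 3d_2·(t - 2)² with b_2 = Δ_2 - h_2(2σ_2 + σ_3)/6 = -42/5, c_2 = σ_2/2 = -51/5, d_2 = (σ_3 - σ_2)/(6h_2) = 58/5. So S'(2) = -42/5.

-8.4000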